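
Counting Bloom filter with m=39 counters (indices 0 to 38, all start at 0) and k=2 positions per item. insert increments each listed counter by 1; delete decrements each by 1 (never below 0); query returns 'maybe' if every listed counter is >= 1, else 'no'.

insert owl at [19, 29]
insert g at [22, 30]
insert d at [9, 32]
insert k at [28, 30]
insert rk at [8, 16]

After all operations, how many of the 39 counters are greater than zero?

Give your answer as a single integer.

Step 1: insert owl at [19, 29] -> counters=[0,0,0,0,0,0,0,0,0,0,0,0,0,0,0,0,0,0,0,1,0,0,0,0,0,0,0,0,0,1,0,0,0,0,0,0,0,0,0]
Step 2: insert g at [22, 30] -> counters=[0,0,0,0,0,0,0,0,0,0,0,0,0,0,0,0,0,0,0,1,0,0,1,0,0,0,0,0,0,1,1,0,0,0,0,0,0,0,0]
Step 3: insert d at [9, 32] -> counters=[0,0,0,0,0,0,0,0,0,1,0,0,0,0,0,0,0,0,0,1,0,0,1,0,0,0,0,0,0,1,1,0,1,0,0,0,0,0,0]
Step 4: insert k at [28, 30] -> counters=[0,0,0,0,0,0,0,0,0,1,0,0,0,0,0,0,0,0,0,1,0,0,1,0,0,0,0,0,1,1,2,0,1,0,0,0,0,0,0]
Step 5: insert rk at [8, 16] -> counters=[0,0,0,0,0,0,0,0,1,1,0,0,0,0,0,0,1,0,0,1,0,0,1,0,0,0,0,0,1,1,2,0,1,0,0,0,0,0,0]
Final counters=[0,0,0,0,0,0,0,0,1,1,0,0,0,0,0,0,1,0,0,1,0,0,1,0,0,0,0,0,1,1,2,0,1,0,0,0,0,0,0] -> 9 nonzero

Answer: 9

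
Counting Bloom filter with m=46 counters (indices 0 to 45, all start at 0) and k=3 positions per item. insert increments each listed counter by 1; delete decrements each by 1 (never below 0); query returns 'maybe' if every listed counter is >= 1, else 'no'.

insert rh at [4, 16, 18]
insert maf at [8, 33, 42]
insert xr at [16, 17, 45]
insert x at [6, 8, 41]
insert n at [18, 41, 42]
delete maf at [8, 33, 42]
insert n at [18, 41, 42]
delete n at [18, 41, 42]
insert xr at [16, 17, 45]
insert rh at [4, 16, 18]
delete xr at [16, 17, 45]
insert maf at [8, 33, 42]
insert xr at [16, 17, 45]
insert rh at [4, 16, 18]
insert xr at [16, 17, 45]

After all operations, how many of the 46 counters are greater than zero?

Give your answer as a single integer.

Step 1: insert rh at [4, 16, 18] -> counters=[0,0,0,0,1,0,0,0,0,0,0,0,0,0,0,0,1,0,1,0,0,0,0,0,0,0,0,0,0,0,0,0,0,0,0,0,0,0,0,0,0,0,0,0,0,0]
Step 2: insert maf at [8, 33, 42] -> counters=[0,0,0,0,1,0,0,0,1,0,0,0,0,0,0,0,1,0,1,0,0,0,0,0,0,0,0,0,0,0,0,0,0,1,0,0,0,0,0,0,0,0,1,0,0,0]
Step 3: insert xr at [16, 17, 45] -> counters=[0,0,0,0,1,0,0,0,1,0,0,0,0,0,0,0,2,1,1,0,0,0,0,0,0,0,0,0,0,0,0,0,0,1,0,0,0,0,0,0,0,0,1,0,0,1]
Step 4: insert x at [6, 8, 41] -> counters=[0,0,0,0,1,0,1,0,2,0,0,0,0,0,0,0,2,1,1,0,0,0,0,0,0,0,0,0,0,0,0,0,0,1,0,0,0,0,0,0,0,1,1,0,0,1]
Step 5: insert n at [18, 41, 42] -> counters=[0,0,0,0,1,0,1,0,2,0,0,0,0,0,0,0,2,1,2,0,0,0,0,0,0,0,0,0,0,0,0,0,0,1,0,0,0,0,0,0,0,2,2,0,0,1]
Step 6: delete maf at [8, 33, 42] -> counters=[0,0,0,0,1,0,1,0,1,0,0,0,0,0,0,0,2,1,2,0,0,0,0,0,0,0,0,0,0,0,0,0,0,0,0,0,0,0,0,0,0,2,1,0,0,1]
Step 7: insert n at [18, 41, 42] -> counters=[0,0,0,0,1,0,1,0,1,0,0,0,0,0,0,0,2,1,3,0,0,0,0,0,0,0,0,0,0,0,0,0,0,0,0,0,0,0,0,0,0,3,2,0,0,1]
Step 8: delete n at [18, 41, 42] -> counters=[0,0,0,0,1,0,1,0,1,0,0,0,0,0,0,0,2,1,2,0,0,0,0,0,0,0,0,0,0,0,0,0,0,0,0,0,0,0,0,0,0,2,1,0,0,1]
Step 9: insert xr at [16, 17, 45] -> counters=[0,0,0,0,1,0,1,0,1,0,0,0,0,0,0,0,3,2,2,0,0,0,0,0,0,0,0,0,0,0,0,0,0,0,0,0,0,0,0,0,0,2,1,0,0,2]
Step 10: insert rh at [4, 16, 18] -> counters=[0,0,0,0,2,0,1,0,1,0,0,0,0,0,0,0,4,2,3,0,0,0,0,0,0,0,0,0,0,0,0,0,0,0,0,0,0,0,0,0,0,2,1,0,0,2]
Step 11: delete xr at [16, 17, 45] -> counters=[0,0,0,0,2,0,1,0,1,0,0,0,0,0,0,0,3,1,3,0,0,0,0,0,0,0,0,0,0,0,0,0,0,0,0,0,0,0,0,0,0,2,1,0,0,1]
Step 12: insert maf at [8, 33, 42] -> counters=[0,0,0,0,2,0,1,0,2,0,0,0,0,0,0,0,3,1,3,0,0,0,0,0,0,0,0,0,0,0,0,0,0,1,0,0,0,0,0,0,0,2,2,0,0,1]
Step 13: insert xr at [16, 17, 45] -> counters=[0,0,0,0,2,0,1,0,2,0,0,0,0,0,0,0,4,2,3,0,0,0,0,0,0,0,0,0,0,0,0,0,0,1,0,0,0,0,0,0,0,2,2,0,0,2]
Step 14: insert rh at [4, 16, 18] -> counters=[0,0,0,0,3,0,1,0,2,0,0,0,0,0,0,0,5,2,4,0,0,0,0,0,0,0,0,0,0,0,0,0,0,1,0,0,0,0,0,0,0,2,2,0,0,2]
Step 15: insert xr at [16, 17, 45] -> counters=[0,0,0,0,3,0,1,0,2,0,0,0,0,0,0,0,6,3,4,0,0,0,0,0,0,0,0,0,0,0,0,0,0,1,0,0,0,0,0,0,0,2,2,0,0,3]
Final counters=[0,0,0,0,3,0,1,0,2,0,0,0,0,0,0,0,6,3,4,0,0,0,0,0,0,0,0,0,0,0,0,0,0,1,0,0,0,0,0,0,0,2,2,0,0,3] -> 10 nonzero

Answer: 10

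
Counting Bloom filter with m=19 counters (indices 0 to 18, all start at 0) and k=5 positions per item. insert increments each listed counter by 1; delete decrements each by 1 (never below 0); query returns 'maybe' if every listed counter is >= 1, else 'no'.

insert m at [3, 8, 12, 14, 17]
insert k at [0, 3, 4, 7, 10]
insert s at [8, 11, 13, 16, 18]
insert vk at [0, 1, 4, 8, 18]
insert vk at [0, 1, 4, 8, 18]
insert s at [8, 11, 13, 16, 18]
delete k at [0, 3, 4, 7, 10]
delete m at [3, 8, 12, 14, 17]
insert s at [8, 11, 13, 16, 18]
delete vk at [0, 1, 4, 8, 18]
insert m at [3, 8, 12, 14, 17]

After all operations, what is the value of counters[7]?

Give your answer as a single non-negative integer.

Answer: 0

Derivation:
Step 1: insert m at [3, 8, 12, 14, 17] -> counters=[0,0,0,1,0,0,0,0,1,0,0,0,1,0,1,0,0,1,0]
Step 2: insert k at [0, 3, 4, 7, 10] -> counters=[1,0,0,2,1,0,0,1,1,0,1,0,1,0,1,0,0,1,0]
Step 3: insert s at [8, 11, 13, 16, 18] -> counters=[1,0,0,2,1,0,0,1,2,0,1,1,1,1,1,0,1,1,1]
Step 4: insert vk at [0, 1, 4, 8, 18] -> counters=[2,1,0,2,2,0,0,1,3,0,1,1,1,1,1,0,1,1,2]
Step 5: insert vk at [0, 1, 4, 8, 18] -> counters=[3,2,0,2,3,0,0,1,4,0,1,1,1,1,1,0,1,1,3]
Step 6: insert s at [8, 11, 13, 16, 18] -> counters=[3,2,0,2,3,0,0,1,5,0,1,2,1,2,1,0,2,1,4]
Step 7: delete k at [0, 3, 4, 7, 10] -> counters=[2,2,0,1,2,0,0,0,5,0,0,2,1,2,1,0,2,1,4]
Step 8: delete m at [3, 8, 12, 14, 17] -> counters=[2,2,0,0,2,0,0,0,4,0,0,2,0,2,0,0,2,0,4]
Step 9: insert s at [8, 11, 13, 16, 18] -> counters=[2,2,0,0,2,0,0,0,5,0,0,3,0,3,0,0,3,0,5]
Step 10: delete vk at [0, 1, 4, 8, 18] -> counters=[1,1,0,0,1,0,0,0,4,0,0,3,0,3,0,0,3,0,4]
Step 11: insert m at [3, 8, 12, 14, 17] -> counters=[1,1,0,1,1,0,0,0,5,0,0,3,1,3,1,0,3,1,4]
Final counters=[1,1,0,1,1,0,0,0,5,0,0,3,1,3,1,0,3,1,4] -> counters[7]=0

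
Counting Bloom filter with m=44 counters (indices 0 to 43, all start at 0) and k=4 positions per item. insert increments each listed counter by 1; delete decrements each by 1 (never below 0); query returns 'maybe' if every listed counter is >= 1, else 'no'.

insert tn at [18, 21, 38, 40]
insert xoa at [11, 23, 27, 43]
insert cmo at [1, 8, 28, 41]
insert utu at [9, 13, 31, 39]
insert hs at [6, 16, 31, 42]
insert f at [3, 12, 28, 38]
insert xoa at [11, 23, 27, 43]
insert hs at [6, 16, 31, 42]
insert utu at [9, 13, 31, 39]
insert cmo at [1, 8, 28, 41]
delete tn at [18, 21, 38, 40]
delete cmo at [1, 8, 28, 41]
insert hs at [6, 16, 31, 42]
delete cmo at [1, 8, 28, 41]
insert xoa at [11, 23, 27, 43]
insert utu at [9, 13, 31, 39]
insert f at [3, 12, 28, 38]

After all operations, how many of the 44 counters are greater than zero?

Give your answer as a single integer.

Step 1: insert tn at [18, 21, 38, 40] -> counters=[0,0,0,0,0,0,0,0,0,0,0,0,0,0,0,0,0,0,1,0,0,1,0,0,0,0,0,0,0,0,0,0,0,0,0,0,0,0,1,0,1,0,0,0]
Step 2: insert xoa at [11, 23, 27, 43] -> counters=[0,0,0,0,0,0,0,0,0,0,0,1,0,0,0,0,0,0,1,0,0,1,0,1,0,0,0,1,0,0,0,0,0,0,0,0,0,0,1,0,1,0,0,1]
Step 3: insert cmo at [1, 8, 28, 41] -> counters=[0,1,0,0,0,0,0,0,1,0,0,1,0,0,0,0,0,0,1,0,0,1,0,1,0,0,0,1,1,0,0,0,0,0,0,0,0,0,1,0,1,1,0,1]
Step 4: insert utu at [9, 13, 31, 39] -> counters=[0,1,0,0,0,0,0,0,1,1,0,1,0,1,0,0,0,0,1,0,0,1,0,1,0,0,0,1,1,0,0,1,0,0,0,0,0,0,1,1,1,1,0,1]
Step 5: insert hs at [6, 16, 31, 42] -> counters=[0,1,0,0,0,0,1,0,1,1,0,1,0,1,0,0,1,0,1,0,0,1,0,1,0,0,0,1,1,0,0,2,0,0,0,0,0,0,1,1,1,1,1,1]
Step 6: insert f at [3, 12, 28, 38] -> counters=[0,1,0,1,0,0,1,0,1,1,0,1,1,1,0,0,1,0,1,0,0,1,0,1,0,0,0,1,2,0,0,2,0,0,0,0,0,0,2,1,1,1,1,1]
Step 7: insert xoa at [11, 23, 27, 43] -> counters=[0,1,0,1,0,0,1,0,1,1,0,2,1,1,0,0,1,0,1,0,0,1,0,2,0,0,0,2,2,0,0,2,0,0,0,0,0,0,2,1,1,1,1,2]
Step 8: insert hs at [6, 16, 31, 42] -> counters=[0,1,0,1,0,0,2,0,1,1,0,2,1,1,0,0,2,0,1,0,0,1,0,2,0,0,0,2,2,0,0,3,0,0,0,0,0,0,2,1,1,1,2,2]
Step 9: insert utu at [9, 13, 31, 39] -> counters=[0,1,0,1,0,0,2,0,1,2,0,2,1,2,0,0,2,0,1,0,0,1,0,2,0,0,0,2,2,0,0,4,0,0,0,0,0,0,2,2,1,1,2,2]
Step 10: insert cmo at [1, 8, 28, 41] -> counters=[0,2,0,1,0,0,2,0,2,2,0,2,1,2,0,0,2,0,1,0,0,1,0,2,0,0,0,2,3,0,0,4,0,0,0,0,0,0,2,2,1,2,2,2]
Step 11: delete tn at [18, 21, 38, 40] -> counters=[0,2,0,1,0,0,2,0,2,2,0,2,1,2,0,0,2,0,0,0,0,0,0,2,0,0,0,2,3,0,0,4,0,0,0,0,0,0,1,2,0,2,2,2]
Step 12: delete cmo at [1, 8, 28, 41] -> counters=[0,1,0,1,0,0,2,0,1,2,0,2,1,2,0,0,2,0,0,0,0,0,0,2,0,0,0,2,2,0,0,4,0,0,0,0,0,0,1,2,0,1,2,2]
Step 13: insert hs at [6, 16, 31, 42] -> counters=[0,1,0,1,0,0,3,0,1,2,0,2,1,2,0,0,3,0,0,0,0,0,0,2,0,0,0,2,2,0,0,5,0,0,0,0,0,0,1,2,0,1,3,2]
Step 14: delete cmo at [1, 8, 28, 41] -> counters=[0,0,0,1,0,0,3,0,0,2,0,2,1,2,0,0,3,0,0,0,0,0,0,2,0,0,0,2,1,0,0,5,0,0,0,0,0,0,1,2,0,0,3,2]
Step 15: insert xoa at [11, 23, 27, 43] -> counters=[0,0,0,1,0,0,3,0,0,2,0,3,1,2,0,0,3,0,0,0,0,0,0,3,0,0,0,3,1,0,0,5,0,0,0,0,0,0,1,2,0,0,3,3]
Step 16: insert utu at [9, 13, 31, 39] -> counters=[0,0,0,1,0,0,3,0,0,3,0,3,1,3,0,0,3,0,0,0,0,0,0,3,0,0,0,3,1,0,0,6,0,0,0,0,0,0,1,3,0,0,3,3]
Step 17: insert f at [3, 12, 28, 38] -> counters=[0,0,0,2,0,0,3,0,0,3,0,3,2,3,0,0,3,0,0,0,0,0,0,3,0,0,0,3,2,0,0,6,0,0,0,0,0,0,2,3,0,0,3,3]
Final counters=[0,0,0,2,0,0,3,0,0,3,0,3,2,3,0,0,3,0,0,0,0,0,0,3,0,0,0,3,2,0,0,6,0,0,0,0,0,0,2,3,0,0,3,3] -> 15 nonzero

Answer: 15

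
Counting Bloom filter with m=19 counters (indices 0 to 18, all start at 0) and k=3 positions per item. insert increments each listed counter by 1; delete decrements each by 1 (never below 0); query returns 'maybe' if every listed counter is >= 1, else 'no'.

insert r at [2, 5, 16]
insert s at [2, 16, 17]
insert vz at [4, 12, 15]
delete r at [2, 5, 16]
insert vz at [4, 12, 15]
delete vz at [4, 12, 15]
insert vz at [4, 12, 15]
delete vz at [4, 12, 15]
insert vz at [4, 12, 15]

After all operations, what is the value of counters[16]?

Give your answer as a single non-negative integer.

Step 1: insert r at [2, 5, 16] -> counters=[0,0,1,0,0,1,0,0,0,0,0,0,0,0,0,0,1,0,0]
Step 2: insert s at [2, 16, 17] -> counters=[0,0,2,0,0,1,0,0,0,0,0,0,0,0,0,0,2,1,0]
Step 3: insert vz at [4, 12, 15] -> counters=[0,0,2,0,1,1,0,0,0,0,0,0,1,0,0,1,2,1,0]
Step 4: delete r at [2, 5, 16] -> counters=[0,0,1,0,1,0,0,0,0,0,0,0,1,0,0,1,1,1,0]
Step 5: insert vz at [4, 12, 15] -> counters=[0,0,1,0,2,0,0,0,0,0,0,0,2,0,0,2,1,1,0]
Step 6: delete vz at [4, 12, 15] -> counters=[0,0,1,0,1,0,0,0,0,0,0,0,1,0,0,1,1,1,0]
Step 7: insert vz at [4, 12, 15] -> counters=[0,0,1,0,2,0,0,0,0,0,0,0,2,0,0,2,1,1,0]
Step 8: delete vz at [4, 12, 15] -> counters=[0,0,1,0,1,0,0,0,0,0,0,0,1,0,0,1,1,1,0]
Step 9: insert vz at [4, 12, 15] -> counters=[0,0,1,0,2,0,0,0,0,0,0,0,2,0,0,2,1,1,0]
Final counters=[0,0,1,0,2,0,0,0,0,0,0,0,2,0,0,2,1,1,0] -> counters[16]=1

Answer: 1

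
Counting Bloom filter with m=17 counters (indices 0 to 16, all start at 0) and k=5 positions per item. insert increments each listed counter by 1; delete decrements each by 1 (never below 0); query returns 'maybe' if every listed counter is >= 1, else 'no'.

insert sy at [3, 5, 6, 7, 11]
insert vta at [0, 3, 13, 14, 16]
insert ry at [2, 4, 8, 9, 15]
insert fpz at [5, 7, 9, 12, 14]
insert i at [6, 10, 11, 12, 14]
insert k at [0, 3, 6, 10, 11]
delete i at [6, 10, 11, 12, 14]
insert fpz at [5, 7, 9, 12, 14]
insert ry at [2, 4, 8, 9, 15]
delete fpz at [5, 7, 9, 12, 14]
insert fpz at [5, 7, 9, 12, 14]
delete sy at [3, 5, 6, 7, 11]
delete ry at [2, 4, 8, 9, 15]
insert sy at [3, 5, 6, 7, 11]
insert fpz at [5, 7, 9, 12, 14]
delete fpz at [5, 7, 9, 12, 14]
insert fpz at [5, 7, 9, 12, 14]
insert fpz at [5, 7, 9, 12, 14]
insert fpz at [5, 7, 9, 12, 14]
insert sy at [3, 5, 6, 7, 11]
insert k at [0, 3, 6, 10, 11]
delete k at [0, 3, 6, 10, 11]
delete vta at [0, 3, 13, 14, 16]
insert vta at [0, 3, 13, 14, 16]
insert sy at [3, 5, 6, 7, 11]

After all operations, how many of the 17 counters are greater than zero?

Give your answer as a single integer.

Answer: 16

Derivation:
Step 1: insert sy at [3, 5, 6, 7, 11] -> counters=[0,0,0,1,0,1,1,1,0,0,0,1,0,0,0,0,0]
Step 2: insert vta at [0, 3, 13, 14, 16] -> counters=[1,0,0,2,0,1,1,1,0,0,0,1,0,1,1,0,1]
Step 3: insert ry at [2, 4, 8, 9, 15] -> counters=[1,0,1,2,1,1,1,1,1,1,0,1,0,1,1,1,1]
Step 4: insert fpz at [5, 7, 9, 12, 14] -> counters=[1,0,1,2,1,2,1,2,1,2,0,1,1,1,2,1,1]
Step 5: insert i at [6, 10, 11, 12, 14] -> counters=[1,0,1,2,1,2,2,2,1,2,1,2,2,1,3,1,1]
Step 6: insert k at [0, 3, 6, 10, 11] -> counters=[2,0,1,3,1,2,3,2,1,2,2,3,2,1,3,1,1]
Step 7: delete i at [6, 10, 11, 12, 14] -> counters=[2,0,1,3,1,2,2,2,1,2,1,2,1,1,2,1,1]
Step 8: insert fpz at [5, 7, 9, 12, 14] -> counters=[2,0,1,3,1,3,2,3,1,3,1,2,2,1,3,1,1]
Step 9: insert ry at [2, 4, 8, 9, 15] -> counters=[2,0,2,3,2,3,2,3,2,4,1,2,2,1,3,2,1]
Step 10: delete fpz at [5, 7, 9, 12, 14] -> counters=[2,0,2,3,2,2,2,2,2,3,1,2,1,1,2,2,1]
Step 11: insert fpz at [5, 7, 9, 12, 14] -> counters=[2,0,2,3,2,3,2,3,2,4,1,2,2,1,3,2,1]
Step 12: delete sy at [3, 5, 6, 7, 11] -> counters=[2,0,2,2,2,2,1,2,2,4,1,1,2,1,3,2,1]
Step 13: delete ry at [2, 4, 8, 9, 15] -> counters=[2,0,1,2,1,2,1,2,1,3,1,1,2,1,3,1,1]
Step 14: insert sy at [3, 5, 6, 7, 11] -> counters=[2,0,1,3,1,3,2,3,1,3,1,2,2,1,3,1,1]
Step 15: insert fpz at [5, 7, 9, 12, 14] -> counters=[2,0,1,3,1,4,2,4,1,4,1,2,3,1,4,1,1]
Step 16: delete fpz at [5, 7, 9, 12, 14] -> counters=[2,0,1,3,1,3,2,3,1,3,1,2,2,1,3,1,1]
Step 17: insert fpz at [5, 7, 9, 12, 14] -> counters=[2,0,1,3,1,4,2,4,1,4,1,2,3,1,4,1,1]
Step 18: insert fpz at [5, 7, 9, 12, 14] -> counters=[2,0,1,3,1,5,2,5,1,5,1,2,4,1,5,1,1]
Step 19: insert fpz at [5, 7, 9, 12, 14] -> counters=[2,0,1,3,1,6,2,6,1,6,1,2,5,1,6,1,1]
Step 20: insert sy at [3, 5, 6, 7, 11] -> counters=[2,0,1,4,1,7,3,7,1,6,1,3,5,1,6,1,1]
Step 21: insert k at [0, 3, 6, 10, 11] -> counters=[3,0,1,5,1,7,4,7,1,6,2,4,5,1,6,1,1]
Step 22: delete k at [0, 3, 6, 10, 11] -> counters=[2,0,1,4,1,7,3,7,1,6,1,3,5,1,6,1,1]
Step 23: delete vta at [0, 3, 13, 14, 16] -> counters=[1,0,1,3,1,7,3,7,1,6,1,3,5,0,5,1,0]
Step 24: insert vta at [0, 3, 13, 14, 16] -> counters=[2,0,1,4,1,7,3,7,1,6,1,3,5,1,6,1,1]
Step 25: insert sy at [3, 5, 6, 7, 11] -> counters=[2,0,1,5,1,8,4,8,1,6,1,4,5,1,6,1,1]
Final counters=[2,0,1,5,1,8,4,8,1,6,1,4,5,1,6,1,1] -> 16 nonzero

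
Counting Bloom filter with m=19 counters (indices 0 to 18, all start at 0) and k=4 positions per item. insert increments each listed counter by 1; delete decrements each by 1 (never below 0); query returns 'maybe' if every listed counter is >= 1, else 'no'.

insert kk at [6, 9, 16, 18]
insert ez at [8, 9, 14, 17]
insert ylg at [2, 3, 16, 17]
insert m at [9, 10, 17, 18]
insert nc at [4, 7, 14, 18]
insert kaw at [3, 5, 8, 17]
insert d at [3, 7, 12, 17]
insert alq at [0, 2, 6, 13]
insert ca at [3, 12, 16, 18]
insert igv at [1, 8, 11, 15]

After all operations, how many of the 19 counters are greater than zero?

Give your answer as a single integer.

Answer: 19

Derivation:
Step 1: insert kk at [6, 9, 16, 18] -> counters=[0,0,0,0,0,0,1,0,0,1,0,0,0,0,0,0,1,0,1]
Step 2: insert ez at [8, 9, 14, 17] -> counters=[0,0,0,0,0,0,1,0,1,2,0,0,0,0,1,0,1,1,1]
Step 3: insert ylg at [2, 3, 16, 17] -> counters=[0,0,1,1,0,0,1,0,1,2,0,0,0,0,1,0,2,2,1]
Step 4: insert m at [9, 10, 17, 18] -> counters=[0,0,1,1,0,0,1,0,1,3,1,0,0,0,1,0,2,3,2]
Step 5: insert nc at [4, 7, 14, 18] -> counters=[0,0,1,1,1,0,1,1,1,3,1,0,0,0,2,0,2,3,3]
Step 6: insert kaw at [3, 5, 8, 17] -> counters=[0,0,1,2,1,1,1,1,2,3,1,0,0,0,2,0,2,4,3]
Step 7: insert d at [3, 7, 12, 17] -> counters=[0,0,1,3,1,1,1,2,2,3,1,0,1,0,2,0,2,5,3]
Step 8: insert alq at [0, 2, 6, 13] -> counters=[1,0,2,3,1,1,2,2,2,3,1,0,1,1,2,0,2,5,3]
Step 9: insert ca at [3, 12, 16, 18] -> counters=[1,0,2,4,1,1,2,2,2,3,1,0,2,1,2,0,3,5,4]
Step 10: insert igv at [1, 8, 11, 15] -> counters=[1,1,2,4,1,1,2,2,3,3,1,1,2,1,2,1,3,5,4]
Final counters=[1,1,2,4,1,1,2,2,3,3,1,1,2,1,2,1,3,5,4] -> 19 nonzero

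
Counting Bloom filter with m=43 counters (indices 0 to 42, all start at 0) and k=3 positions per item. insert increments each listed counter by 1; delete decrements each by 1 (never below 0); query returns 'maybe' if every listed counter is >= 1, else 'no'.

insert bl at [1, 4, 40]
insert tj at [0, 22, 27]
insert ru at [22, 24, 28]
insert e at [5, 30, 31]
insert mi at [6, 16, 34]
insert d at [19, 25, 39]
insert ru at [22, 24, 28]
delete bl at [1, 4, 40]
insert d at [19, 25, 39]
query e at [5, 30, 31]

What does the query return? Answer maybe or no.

Answer: maybe

Derivation:
Step 1: insert bl at [1, 4, 40] -> counters=[0,1,0,0,1,0,0,0,0,0,0,0,0,0,0,0,0,0,0,0,0,0,0,0,0,0,0,0,0,0,0,0,0,0,0,0,0,0,0,0,1,0,0]
Step 2: insert tj at [0, 22, 27] -> counters=[1,1,0,0,1,0,0,0,0,0,0,0,0,0,0,0,0,0,0,0,0,0,1,0,0,0,0,1,0,0,0,0,0,0,0,0,0,0,0,0,1,0,0]
Step 3: insert ru at [22, 24, 28] -> counters=[1,1,0,0,1,0,0,0,0,0,0,0,0,0,0,0,0,0,0,0,0,0,2,0,1,0,0,1,1,0,0,0,0,0,0,0,0,0,0,0,1,0,0]
Step 4: insert e at [5, 30, 31] -> counters=[1,1,0,0,1,1,0,0,0,0,0,0,0,0,0,0,0,0,0,0,0,0,2,0,1,0,0,1,1,0,1,1,0,0,0,0,0,0,0,0,1,0,0]
Step 5: insert mi at [6, 16, 34] -> counters=[1,1,0,0,1,1,1,0,0,0,0,0,0,0,0,0,1,0,0,0,0,0,2,0,1,0,0,1,1,0,1,1,0,0,1,0,0,0,0,0,1,0,0]
Step 6: insert d at [19, 25, 39] -> counters=[1,1,0,0,1,1,1,0,0,0,0,0,0,0,0,0,1,0,0,1,0,0,2,0,1,1,0,1,1,0,1,1,0,0,1,0,0,0,0,1,1,0,0]
Step 7: insert ru at [22, 24, 28] -> counters=[1,1,0,0,1,1,1,0,0,0,0,0,0,0,0,0,1,0,0,1,0,0,3,0,2,1,0,1,2,0,1,1,0,0,1,0,0,0,0,1,1,0,0]
Step 8: delete bl at [1, 4, 40] -> counters=[1,0,0,0,0,1,1,0,0,0,0,0,0,0,0,0,1,0,0,1,0,0,3,0,2,1,0,1,2,0,1,1,0,0,1,0,0,0,0,1,0,0,0]
Step 9: insert d at [19, 25, 39] -> counters=[1,0,0,0,0,1,1,0,0,0,0,0,0,0,0,0,1,0,0,2,0,0,3,0,2,2,0,1,2,0,1,1,0,0,1,0,0,0,0,2,0,0,0]
Query e: check counters[5]=1 counters[30]=1 counters[31]=1 -> maybe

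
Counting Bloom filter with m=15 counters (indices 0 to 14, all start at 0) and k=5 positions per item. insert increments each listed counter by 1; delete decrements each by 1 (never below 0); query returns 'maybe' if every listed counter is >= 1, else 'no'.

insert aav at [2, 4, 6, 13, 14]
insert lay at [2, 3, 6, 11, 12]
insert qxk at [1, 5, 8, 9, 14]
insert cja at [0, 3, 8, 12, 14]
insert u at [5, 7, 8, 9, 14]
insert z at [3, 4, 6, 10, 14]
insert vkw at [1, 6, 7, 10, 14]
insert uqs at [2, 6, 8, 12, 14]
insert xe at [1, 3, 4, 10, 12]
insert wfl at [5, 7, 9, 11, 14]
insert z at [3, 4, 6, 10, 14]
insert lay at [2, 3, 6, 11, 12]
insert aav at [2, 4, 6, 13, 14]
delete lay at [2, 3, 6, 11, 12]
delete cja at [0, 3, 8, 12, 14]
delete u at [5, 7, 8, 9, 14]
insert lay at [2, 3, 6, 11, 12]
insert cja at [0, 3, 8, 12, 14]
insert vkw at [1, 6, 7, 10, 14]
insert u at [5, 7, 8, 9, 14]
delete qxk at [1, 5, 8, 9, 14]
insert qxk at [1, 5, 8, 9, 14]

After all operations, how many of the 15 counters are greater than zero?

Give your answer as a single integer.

Step 1: insert aav at [2, 4, 6, 13, 14] -> counters=[0,0,1,0,1,0,1,0,0,0,0,0,0,1,1]
Step 2: insert lay at [2, 3, 6, 11, 12] -> counters=[0,0,2,1,1,0,2,0,0,0,0,1,1,1,1]
Step 3: insert qxk at [1, 5, 8, 9, 14] -> counters=[0,1,2,1,1,1,2,0,1,1,0,1,1,1,2]
Step 4: insert cja at [0, 3, 8, 12, 14] -> counters=[1,1,2,2,1,1,2,0,2,1,0,1,2,1,3]
Step 5: insert u at [5, 7, 8, 9, 14] -> counters=[1,1,2,2,1,2,2,1,3,2,0,1,2,1,4]
Step 6: insert z at [3, 4, 6, 10, 14] -> counters=[1,1,2,3,2,2,3,1,3,2,1,1,2,1,5]
Step 7: insert vkw at [1, 6, 7, 10, 14] -> counters=[1,2,2,3,2,2,4,2,3,2,2,1,2,1,6]
Step 8: insert uqs at [2, 6, 8, 12, 14] -> counters=[1,2,3,3,2,2,5,2,4,2,2,1,3,1,7]
Step 9: insert xe at [1, 3, 4, 10, 12] -> counters=[1,3,3,4,3,2,5,2,4,2,3,1,4,1,7]
Step 10: insert wfl at [5, 7, 9, 11, 14] -> counters=[1,3,3,4,3,3,5,3,4,3,3,2,4,1,8]
Step 11: insert z at [3, 4, 6, 10, 14] -> counters=[1,3,3,5,4,3,6,3,4,3,4,2,4,1,9]
Step 12: insert lay at [2, 3, 6, 11, 12] -> counters=[1,3,4,6,4,3,7,3,4,3,4,3,5,1,9]
Step 13: insert aav at [2, 4, 6, 13, 14] -> counters=[1,3,5,6,5,3,8,3,4,3,4,3,5,2,10]
Step 14: delete lay at [2, 3, 6, 11, 12] -> counters=[1,3,4,5,5,3,7,3,4,3,4,2,4,2,10]
Step 15: delete cja at [0, 3, 8, 12, 14] -> counters=[0,3,4,4,5,3,7,3,3,3,4,2,3,2,9]
Step 16: delete u at [5, 7, 8, 9, 14] -> counters=[0,3,4,4,5,2,7,2,2,2,4,2,3,2,8]
Step 17: insert lay at [2, 3, 6, 11, 12] -> counters=[0,3,5,5,5,2,8,2,2,2,4,3,4,2,8]
Step 18: insert cja at [0, 3, 8, 12, 14] -> counters=[1,3,5,6,5,2,8,2,3,2,4,3,5,2,9]
Step 19: insert vkw at [1, 6, 7, 10, 14] -> counters=[1,4,5,6,5,2,9,3,3,2,5,3,5,2,10]
Step 20: insert u at [5, 7, 8, 9, 14] -> counters=[1,4,5,6,5,3,9,4,4,3,5,3,5,2,11]
Step 21: delete qxk at [1, 5, 8, 9, 14] -> counters=[1,3,5,6,5,2,9,4,3,2,5,3,5,2,10]
Step 22: insert qxk at [1, 5, 8, 9, 14] -> counters=[1,4,5,6,5,3,9,4,4,3,5,3,5,2,11]
Final counters=[1,4,5,6,5,3,9,4,4,3,5,3,5,2,11] -> 15 nonzero

Answer: 15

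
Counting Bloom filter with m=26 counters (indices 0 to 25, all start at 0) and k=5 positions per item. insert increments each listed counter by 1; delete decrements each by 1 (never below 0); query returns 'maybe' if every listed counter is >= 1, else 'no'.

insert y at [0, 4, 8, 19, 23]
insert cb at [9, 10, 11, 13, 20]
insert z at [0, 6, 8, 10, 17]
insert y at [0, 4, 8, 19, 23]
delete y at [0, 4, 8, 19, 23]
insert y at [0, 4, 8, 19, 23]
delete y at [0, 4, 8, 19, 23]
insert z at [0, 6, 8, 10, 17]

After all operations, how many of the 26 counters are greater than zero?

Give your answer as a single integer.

Answer: 12

Derivation:
Step 1: insert y at [0, 4, 8, 19, 23] -> counters=[1,0,0,0,1,0,0,0,1,0,0,0,0,0,0,0,0,0,0,1,0,0,0,1,0,0]
Step 2: insert cb at [9, 10, 11, 13, 20] -> counters=[1,0,0,0,1,0,0,0,1,1,1,1,0,1,0,0,0,0,0,1,1,0,0,1,0,0]
Step 3: insert z at [0, 6, 8, 10, 17] -> counters=[2,0,0,0,1,0,1,0,2,1,2,1,0,1,0,0,0,1,0,1,1,0,0,1,0,0]
Step 4: insert y at [0, 4, 8, 19, 23] -> counters=[3,0,0,0,2,0,1,0,3,1,2,1,0,1,0,0,0,1,0,2,1,0,0,2,0,0]
Step 5: delete y at [0, 4, 8, 19, 23] -> counters=[2,0,0,0,1,0,1,0,2,1,2,1,0,1,0,0,0,1,0,1,1,0,0,1,0,0]
Step 6: insert y at [0, 4, 8, 19, 23] -> counters=[3,0,0,0,2,0,1,0,3,1,2,1,0,1,0,0,0,1,0,2,1,0,0,2,0,0]
Step 7: delete y at [0, 4, 8, 19, 23] -> counters=[2,0,0,0,1,0,1,0,2,1,2,1,0,1,0,0,0,1,0,1,1,0,0,1,0,0]
Step 8: insert z at [0, 6, 8, 10, 17] -> counters=[3,0,0,0,1,0,2,0,3,1,3,1,0,1,0,0,0,2,0,1,1,0,0,1,0,0]
Final counters=[3,0,0,0,1,0,2,0,3,1,3,1,0,1,0,0,0,2,0,1,1,0,0,1,0,0] -> 12 nonzero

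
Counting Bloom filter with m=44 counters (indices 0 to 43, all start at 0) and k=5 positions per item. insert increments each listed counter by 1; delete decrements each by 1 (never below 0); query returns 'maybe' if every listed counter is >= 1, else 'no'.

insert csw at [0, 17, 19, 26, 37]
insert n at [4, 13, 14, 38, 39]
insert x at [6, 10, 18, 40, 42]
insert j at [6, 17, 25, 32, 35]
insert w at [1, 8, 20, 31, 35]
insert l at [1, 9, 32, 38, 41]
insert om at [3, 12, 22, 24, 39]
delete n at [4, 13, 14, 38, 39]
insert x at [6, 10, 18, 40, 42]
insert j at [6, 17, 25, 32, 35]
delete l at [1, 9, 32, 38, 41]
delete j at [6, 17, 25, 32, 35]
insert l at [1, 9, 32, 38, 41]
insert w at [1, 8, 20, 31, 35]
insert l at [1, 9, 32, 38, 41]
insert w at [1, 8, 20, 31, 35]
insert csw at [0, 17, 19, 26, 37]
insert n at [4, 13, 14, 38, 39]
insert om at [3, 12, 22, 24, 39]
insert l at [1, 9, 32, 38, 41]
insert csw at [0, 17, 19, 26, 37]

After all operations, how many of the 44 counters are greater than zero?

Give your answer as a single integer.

Step 1: insert csw at [0, 17, 19, 26, 37] -> counters=[1,0,0,0,0,0,0,0,0,0,0,0,0,0,0,0,0,1,0,1,0,0,0,0,0,0,1,0,0,0,0,0,0,0,0,0,0,1,0,0,0,0,0,0]
Step 2: insert n at [4, 13, 14, 38, 39] -> counters=[1,0,0,0,1,0,0,0,0,0,0,0,0,1,1,0,0,1,0,1,0,0,0,0,0,0,1,0,0,0,0,0,0,0,0,0,0,1,1,1,0,0,0,0]
Step 3: insert x at [6, 10, 18, 40, 42] -> counters=[1,0,0,0,1,0,1,0,0,0,1,0,0,1,1,0,0,1,1,1,0,0,0,0,0,0,1,0,0,0,0,0,0,0,0,0,0,1,1,1,1,0,1,0]
Step 4: insert j at [6, 17, 25, 32, 35] -> counters=[1,0,0,0,1,0,2,0,0,0,1,0,0,1,1,0,0,2,1,1,0,0,0,0,0,1,1,0,0,0,0,0,1,0,0,1,0,1,1,1,1,0,1,0]
Step 5: insert w at [1, 8, 20, 31, 35] -> counters=[1,1,0,0,1,0,2,0,1,0,1,0,0,1,1,0,0,2,1,1,1,0,0,0,0,1,1,0,0,0,0,1,1,0,0,2,0,1,1,1,1,0,1,0]
Step 6: insert l at [1, 9, 32, 38, 41] -> counters=[1,2,0,0,1,0,2,0,1,1,1,0,0,1,1,0,0,2,1,1,1,0,0,0,0,1,1,0,0,0,0,1,2,0,0,2,0,1,2,1,1,1,1,0]
Step 7: insert om at [3, 12, 22, 24, 39] -> counters=[1,2,0,1,1,0,2,0,1,1,1,0,1,1,1,0,0,2,1,1,1,0,1,0,1,1,1,0,0,0,0,1,2,0,0,2,0,1,2,2,1,1,1,0]
Step 8: delete n at [4, 13, 14, 38, 39] -> counters=[1,2,0,1,0,0,2,0,1,1,1,0,1,0,0,0,0,2,1,1,1,0,1,0,1,1,1,0,0,0,0,1,2,0,0,2,0,1,1,1,1,1,1,0]
Step 9: insert x at [6, 10, 18, 40, 42] -> counters=[1,2,0,1,0,0,3,0,1,1,2,0,1,0,0,0,0,2,2,1,1,0,1,0,1,1,1,0,0,0,0,1,2,0,0,2,0,1,1,1,2,1,2,0]
Step 10: insert j at [6, 17, 25, 32, 35] -> counters=[1,2,0,1,0,0,4,0,1,1,2,0,1,0,0,0,0,3,2,1,1,0,1,0,1,2,1,0,0,0,0,1,3,0,0,3,0,1,1,1,2,1,2,0]
Step 11: delete l at [1, 9, 32, 38, 41] -> counters=[1,1,0,1,0,0,4,0,1,0,2,0,1,0,0,0,0,3,2,1,1,0,1,0,1,2,1,0,0,0,0,1,2,0,0,3,0,1,0,1,2,0,2,0]
Step 12: delete j at [6, 17, 25, 32, 35] -> counters=[1,1,0,1,0,0,3,0,1,0,2,0,1,0,0,0,0,2,2,1,1,0,1,0,1,1,1,0,0,0,0,1,1,0,0,2,0,1,0,1,2,0,2,0]
Step 13: insert l at [1, 9, 32, 38, 41] -> counters=[1,2,0,1,0,0,3,0,1,1,2,0,1,0,0,0,0,2,2,1,1,0,1,0,1,1,1,0,0,0,0,1,2,0,0,2,0,1,1,1,2,1,2,0]
Step 14: insert w at [1, 8, 20, 31, 35] -> counters=[1,3,0,1,0,0,3,0,2,1,2,0,1,0,0,0,0,2,2,1,2,0,1,0,1,1,1,0,0,0,0,2,2,0,0,3,0,1,1,1,2,1,2,0]
Step 15: insert l at [1, 9, 32, 38, 41] -> counters=[1,4,0,1,0,0,3,0,2,2,2,0,1,0,0,0,0,2,2,1,2,0,1,0,1,1,1,0,0,0,0,2,3,0,0,3,0,1,2,1,2,2,2,0]
Step 16: insert w at [1, 8, 20, 31, 35] -> counters=[1,5,0,1,0,0,3,0,3,2,2,0,1,0,0,0,0,2,2,1,3,0,1,0,1,1,1,0,0,0,0,3,3,0,0,4,0,1,2,1,2,2,2,0]
Step 17: insert csw at [0, 17, 19, 26, 37] -> counters=[2,5,0,1,0,0,3,0,3,2,2,0,1,0,0,0,0,3,2,2,3,0,1,0,1,1,2,0,0,0,0,3,3,0,0,4,0,2,2,1,2,2,2,0]
Step 18: insert n at [4, 13, 14, 38, 39] -> counters=[2,5,0,1,1,0,3,0,3,2,2,0,1,1,1,0,0,3,2,2,3,0,1,0,1,1,2,0,0,0,0,3,3,0,0,4,0,2,3,2,2,2,2,0]
Step 19: insert om at [3, 12, 22, 24, 39] -> counters=[2,5,0,2,1,0,3,0,3,2,2,0,2,1,1,0,0,3,2,2,3,0,2,0,2,1,2,0,0,0,0,3,3,0,0,4,0,2,3,3,2,2,2,0]
Step 20: insert l at [1, 9, 32, 38, 41] -> counters=[2,6,0,2,1,0,3,0,3,3,2,0,2,1,1,0,0,3,2,2,3,0,2,0,2,1,2,0,0,0,0,3,4,0,0,4,0,2,4,3,2,3,2,0]
Step 21: insert csw at [0, 17, 19, 26, 37] -> counters=[3,6,0,2,1,0,3,0,3,3,2,0,2,1,1,0,0,4,2,3,3,0,2,0,2,1,3,0,0,0,0,3,4,0,0,4,0,3,4,3,2,3,2,0]
Final counters=[3,6,0,2,1,0,3,0,3,3,2,0,2,1,1,0,0,4,2,3,3,0,2,0,2,1,3,0,0,0,0,3,4,0,0,4,0,3,4,3,2,3,2,0] -> 28 nonzero

Answer: 28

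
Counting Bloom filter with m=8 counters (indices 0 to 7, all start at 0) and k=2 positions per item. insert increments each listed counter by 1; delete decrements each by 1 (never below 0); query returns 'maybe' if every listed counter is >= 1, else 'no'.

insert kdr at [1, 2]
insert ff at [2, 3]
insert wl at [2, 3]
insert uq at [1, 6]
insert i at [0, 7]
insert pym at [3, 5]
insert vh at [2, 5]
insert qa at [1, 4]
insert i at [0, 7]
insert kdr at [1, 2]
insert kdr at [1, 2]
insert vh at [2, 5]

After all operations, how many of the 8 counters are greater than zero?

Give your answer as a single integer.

Step 1: insert kdr at [1, 2] -> counters=[0,1,1,0,0,0,0,0]
Step 2: insert ff at [2, 3] -> counters=[0,1,2,1,0,0,0,0]
Step 3: insert wl at [2, 3] -> counters=[0,1,3,2,0,0,0,0]
Step 4: insert uq at [1, 6] -> counters=[0,2,3,2,0,0,1,0]
Step 5: insert i at [0, 7] -> counters=[1,2,3,2,0,0,1,1]
Step 6: insert pym at [3, 5] -> counters=[1,2,3,3,0,1,1,1]
Step 7: insert vh at [2, 5] -> counters=[1,2,4,3,0,2,1,1]
Step 8: insert qa at [1, 4] -> counters=[1,3,4,3,1,2,1,1]
Step 9: insert i at [0, 7] -> counters=[2,3,4,3,1,2,1,2]
Step 10: insert kdr at [1, 2] -> counters=[2,4,5,3,1,2,1,2]
Step 11: insert kdr at [1, 2] -> counters=[2,5,6,3,1,2,1,2]
Step 12: insert vh at [2, 5] -> counters=[2,5,7,3,1,3,1,2]
Final counters=[2,5,7,3,1,3,1,2] -> 8 nonzero

Answer: 8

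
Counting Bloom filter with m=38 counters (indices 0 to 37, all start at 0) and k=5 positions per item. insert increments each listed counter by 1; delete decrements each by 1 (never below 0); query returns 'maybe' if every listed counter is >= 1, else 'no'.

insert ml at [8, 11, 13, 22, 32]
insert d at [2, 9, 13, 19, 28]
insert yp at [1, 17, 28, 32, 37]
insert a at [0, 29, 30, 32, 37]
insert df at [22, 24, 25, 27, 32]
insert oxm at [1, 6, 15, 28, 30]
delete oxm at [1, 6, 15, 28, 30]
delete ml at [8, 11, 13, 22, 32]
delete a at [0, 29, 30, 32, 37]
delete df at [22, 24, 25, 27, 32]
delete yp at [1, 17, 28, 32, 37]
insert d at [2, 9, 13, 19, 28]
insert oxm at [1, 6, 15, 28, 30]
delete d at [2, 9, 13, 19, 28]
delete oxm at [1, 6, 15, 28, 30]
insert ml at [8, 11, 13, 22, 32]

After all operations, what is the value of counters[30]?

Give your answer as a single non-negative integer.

Step 1: insert ml at [8, 11, 13, 22, 32] -> counters=[0,0,0,0,0,0,0,0,1,0,0,1,0,1,0,0,0,0,0,0,0,0,1,0,0,0,0,0,0,0,0,0,1,0,0,0,0,0]
Step 2: insert d at [2, 9, 13, 19, 28] -> counters=[0,0,1,0,0,0,0,0,1,1,0,1,0,2,0,0,0,0,0,1,0,0,1,0,0,0,0,0,1,0,0,0,1,0,0,0,0,0]
Step 3: insert yp at [1, 17, 28, 32, 37] -> counters=[0,1,1,0,0,0,0,0,1,1,0,1,0,2,0,0,0,1,0,1,0,0,1,0,0,0,0,0,2,0,0,0,2,0,0,0,0,1]
Step 4: insert a at [0, 29, 30, 32, 37] -> counters=[1,1,1,0,0,0,0,0,1,1,0,1,0,2,0,0,0,1,0,1,0,0,1,0,0,0,0,0,2,1,1,0,3,0,0,0,0,2]
Step 5: insert df at [22, 24, 25, 27, 32] -> counters=[1,1,1,0,0,0,0,0,1,1,0,1,0,2,0,0,0,1,0,1,0,0,2,0,1,1,0,1,2,1,1,0,4,0,0,0,0,2]
Step 6: insert oxm at [1, 6, 15, 28, 30] -> counters=[1,2,1,0,0,0,1,0,1,1,0,1,0,2,0,1,0,1,0,1,0,0,2,0,1,1,0,1,3,1,2,0,4,0,0,0,0,2]
Step 7: delete oxm at [1, 6, 15, 28, 30] -> counters=[1,1,1,0,0,0,0,0,1,1,0,1,0,2,0,0,0,1,0,1,0,0,2,0,1,1,0,1,2,1,1,0,4,0,0,0,0,2]
Step 8: delete ml at [8, 11, 13, 22, 32] -> counters=[1,1,1,0,0,0,0,0,0,1,0,0,0,1,0,0,0,1,0,1,0,0,1,0,1,1,0,1,2,1,1,0,3,0,0,0,0,2]
Step 9: delete a at [0, 29, 30, 32, 37] -> counters=[0,1,1,0,0,0,0,0,0,1,0,0,0,1,0,0,0,1,0,1,0,0,1,0,1,1,0,1,2,0,0,0,2,0,0,0,0,1]
Step 10: delete df at [22, 24, 25, 27, 32] -> counters=[0,1,1,0,0,0,0,0,0,1,0,0,0,1,0,0,0,1,0,1,0,0,0,0,0,0,0,0,2,0,0,0,1,0,0,0,0,1]
Step 11: delete yp at [1, 17, 28, 32, 37] -> counters=[0,0,1,0,0,0,0,0,0,1,0,0,0,1,0,0,0,0,0,1,0,0,0,0,0,0,0,0,1,0,0,0,0,0,0,0,0,0]
Step 12: insert d at [2, 9, 13, 19, 28] -> counters=[0,0,2,0,0,0,0,0,0,2,0,0,0,2,0,0,0,0,0,2,0,0,0,0,0,0,0,0,2,0,0,0,0,0,0,0,0,0]
Step 13: insert oxm at [1, 6, 15, 28, 30] -> counters=[0,1,2,0,0,0,1,0,0,2,0,0,0,2,0,1,0,0,0,2,0,0,0,0,0,0,0,0,3,0,1,0,0,0,0,0,0,0]
Step 14: delete d at [2, 9, 13, 19, 28] -> counters=[0,1,1,0,0,0,1,0,0,1,0,0,0,1,0,1,0,0,0,1,0,0,0,0,0,0,0,0,2,0,1,0,0,0,0,0,0,0]
Step 15: delete oxm at [1, 6, 15, 28, 30] -> counters=[0,0,1,0,0,0,0,0,0,1,0,0,0,1,0,0,0,0,0,1,0,0,0,0,0,0,0,0,1,0,0,0,0,0,0,0,0,0]
Step 16: insert ml at [8, 11, 13, 22, 32] -> counters=[0,0,1,0,0,0,0,0,1,1,0,1,0,2,0,0,0,0,0,1,0,0,1,0,0,0,0,0,1,0,0,0,1,0,0,0,0,0]
Final counters=[0,0,1,0,0,0,0,0,1,1,0,1,0,2,0,0,0,0,0,1,0,0,1,0,0,0,0,0,1,0,0,0,1,0,0,0,0,0] -> counters[30]=0

Answer: 0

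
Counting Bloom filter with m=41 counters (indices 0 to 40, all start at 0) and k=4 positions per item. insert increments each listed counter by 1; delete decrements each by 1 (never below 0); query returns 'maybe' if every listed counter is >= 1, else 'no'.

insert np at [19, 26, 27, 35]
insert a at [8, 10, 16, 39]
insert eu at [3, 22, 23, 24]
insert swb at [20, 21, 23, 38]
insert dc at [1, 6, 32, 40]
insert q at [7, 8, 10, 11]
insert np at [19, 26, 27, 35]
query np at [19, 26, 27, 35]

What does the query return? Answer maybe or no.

Step 1: insert np at [19, 26, 27, 35] -> counters=[0,0,0,0,0,0,0,0,0,0,0,0,0,0,0,0,0,0,0,1,0,0,0,0,0,0,1,1,0,0,0,0,0,0,0,1,0,0,0,0,0]
Step 2: insert a at [8, 10, 16, 39] -> counters=[0,0,0,0,0,0,0,0,1,0,1,0,0,0,0,0,1,0,0,1,0,0,0,0,0,0,1,1,0,0,0,0,0,0,0,1,0,0,0,1,0]
Step 3: insert eu at [3, 22, 23, 24] -> counters=[0,0,0,1,0,0,0,0,1,0,1,0,0,0,0,0,1,0,0,1,0,0,1,1,1,0,1,1,0,0,0,0,0,0,0,1,0,0,0,1,0]
Step 4: insert swb at [20, 21, 23, 38] -> counters=[0,0,0,1,0,0,0,0,1,0,1,0,0,0,0,0,1,0,0,1,1,1,1,2,1,0,1,1,0,0,0,0,0,0,0,1,0,0,1,1,0]
Step 5: insert dc at [1, 6, 32, 40] -> counters=[0,1,0,1,0,0,1,0,1,0,1,0,0,0,0,0,1,0,0,1,1,1,1,2,1,0,1,1,0,0,0,0,1,0,0,1,0,0,1,1,1]
Step 6: insert q at [7, 8, 10, 11] -> counters=[0,1,0,1,0,0,1,1,2,0,2,1,0,0,0,0,1,0,0,1,1,1,1,2,1,0,1,1,0,0,0,0,1,0,0,1,0,0,1,1,1]
Step 7: insert np at [19, 26, 27, 35] -> counters=[0,1,0,1,0,0,1,1,2,0,2,1,0,0,0,0,1,0,0,2,1,1,1,2,1,0,2,2,0,0,0,0,1,0,0,2,0,0,1,1,1]
Query np: check counters[19]=2 counters[26]=2 counters[27]=2 counters[35]=2 -> maybe

Answer: maybe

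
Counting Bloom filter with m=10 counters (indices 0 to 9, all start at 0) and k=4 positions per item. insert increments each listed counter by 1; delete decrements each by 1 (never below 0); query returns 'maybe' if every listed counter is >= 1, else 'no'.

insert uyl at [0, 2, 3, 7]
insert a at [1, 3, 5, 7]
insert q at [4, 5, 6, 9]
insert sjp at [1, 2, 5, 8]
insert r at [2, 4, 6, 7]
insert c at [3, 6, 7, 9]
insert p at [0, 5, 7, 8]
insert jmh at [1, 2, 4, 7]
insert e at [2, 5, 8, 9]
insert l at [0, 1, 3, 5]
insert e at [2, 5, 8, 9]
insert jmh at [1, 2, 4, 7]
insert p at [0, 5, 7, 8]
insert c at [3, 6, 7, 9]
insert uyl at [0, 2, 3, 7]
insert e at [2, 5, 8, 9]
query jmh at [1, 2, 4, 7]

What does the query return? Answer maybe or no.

Step 1: insert uyl at [0, 2, 3, 7] -> counters=[1,0,1,1,0,0,0,1,0,0]
Step 2: insert a at [1, 3, 5, 7] -> counters=[1,1,1,2,0,1,0,2,0,0]
Step 3: insert q at [4, 5, 6, 9] -> counters=[1,1,1,2,1,2,1,2,0,1]
Step 4: insert sjp at [1, 2, 5, 8] -> counters=[1,2,2,2,1,3,1,2,1,1]
Step 5: insert r at [2, 4, 6, 7] -> counters=[1,2,3,2,2,3,2,3,1,1]
Step 6: insert c at [3, 6, 7, 9] -> counters=[1,2,3,3,2,3,3,4,1,2]
Step 7: insert p at [0, 5, 7, 8] -> counters=[2,2,3,3,2,4,3,5,2,2]
Step 8: insert jmh at [1, 2, 4, 7] -> counters=[2,3,4,3,3,4,3,6,2,2]
Step 9: insert e at [2, 5, 8, 9] -> counters=[2,3,5,3,3,5,3,6,3,3]
Step 10: insert l at [0, 1, 3, 5] -> counters=[3,4,5,4,3,6,3,6,3,3]
Step 11: insert e at [2, 5, 8, 9] -> counters=[3,4,6,4,3,7,3,6,4,4]
Step 12: insert jmh at [1, 2, 4, 7] -> counters=[3,5,7,4,4,7,3,7,4,4]
Step 13: insert p at [0, 5, 7, 8] -> counters=[4,5,7,4,4,8,3,8,5,4]
Step 14: insert c at [3, 6, 7, 9] -> counters=[4,5,7,5,4,8,4,9,5,5]
Step 15: insert uyl at [0, 2, 3, 7] -> counters=[5,5,8,6,4,8,4,10,5,5]
Step 16: insert e at [2, 5, 8, 9] -> counters=[5,5,9,6,4,9,4,10,6,6]
Query jmh: check counters[1]=5 counters[2]=9 counters[4]=4 counters[7]=10 -> maybe

Answer: maybe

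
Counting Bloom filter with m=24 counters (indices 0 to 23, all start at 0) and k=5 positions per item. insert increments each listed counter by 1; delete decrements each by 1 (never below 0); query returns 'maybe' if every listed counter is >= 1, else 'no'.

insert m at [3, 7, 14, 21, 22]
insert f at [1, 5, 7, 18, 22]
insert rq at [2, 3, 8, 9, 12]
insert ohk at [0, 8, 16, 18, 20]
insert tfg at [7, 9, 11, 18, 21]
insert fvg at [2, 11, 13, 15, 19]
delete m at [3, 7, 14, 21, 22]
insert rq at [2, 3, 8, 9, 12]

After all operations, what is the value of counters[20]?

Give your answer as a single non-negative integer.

Step 1: insert m at [3, 7, 14, 21, 22] -> counters=[0,0,0,1,0,0,0,1,0,0,0,0,0,0,1,0,0,0,0,0,0,1,1,0]
Step 2: insert f at [1, 5, 7, 18, 22] -> counters=[0,1,0,1,0,1,0,2,0,0,0,0,0,0,1,0,0,0,1,0,0,1,2,0]
Step 3: insert rq at [2, 3, 8, 9, 12] -> counters=[0,1,1,2,0,1,0,2,1,1,0,0,1,0,1,0,0,0,1,0,0,1,2,0]
Step 4: insert ohk at [0, 8, 16, 18, 20] -> counters=[1,1,1,2,0,1,0,2,2,1,0,0,1,0,1,0,1,0,2,0,1,1,2,0]
Step 5: insert tfg at [7, 9, 11, 18, 21] -> counters=[1,1,1,2,0,1,0,3,2,2,0,1,1,0,1,0,1,0,3,0,1,2,2,0]
Step 6: insert fvg at [2, 11, 13, 15, 19] -> counters=[1,1,2,2,0,1,0,3,2,2,0,2,1,1,1,1,1,0,3,1,1,2,2,0]
Step 7: delete m at [3, 7, 14, 21, 22] -> counters=[1,1,2,1,0,1,0,2,2,2,0,2,1,1,0,1,1,0,3,1,1,1,1,0]
Step 8: insert rq at [2, 3, 8, 9, 12] -> counters=[1,1,3,2,0,1,0,2,3,3,0,2,2,1,0,1,1,0,3,1,1,1,1,0]
Final counters=[1,1,3,2,0,1,0,2,3,3,0,2,2,1,0,1,1,0,3,1,1,1,1,0] -> counters[20]=1

Answer: 1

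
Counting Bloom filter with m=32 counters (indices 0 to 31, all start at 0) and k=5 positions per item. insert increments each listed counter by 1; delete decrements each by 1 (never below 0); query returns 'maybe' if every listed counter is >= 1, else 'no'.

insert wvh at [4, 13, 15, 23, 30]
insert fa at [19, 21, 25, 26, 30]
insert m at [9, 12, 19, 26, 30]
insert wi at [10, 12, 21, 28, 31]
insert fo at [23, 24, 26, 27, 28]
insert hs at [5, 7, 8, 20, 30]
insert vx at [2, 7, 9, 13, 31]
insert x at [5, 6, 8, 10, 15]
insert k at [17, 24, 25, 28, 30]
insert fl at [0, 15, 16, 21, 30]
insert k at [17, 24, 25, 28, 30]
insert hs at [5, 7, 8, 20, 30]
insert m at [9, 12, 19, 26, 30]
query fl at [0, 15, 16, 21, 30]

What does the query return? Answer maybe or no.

Answer: maybe

Derivation:
Step 1: insert wvh at [4, 13, 15, 23, 30] -> counters=[0,0,0,0,1,0,0,0,0,0,0,0,0,1,0,1,0,0,0,0,0,0,0,1,0,0,0,0,0,0,1,0]
Step 2: insert fa at [19, 21, 25, 26, 30] -> counters=[0,0,0,0,1,0,0,0,0,0,0,0,0,1,0,1,0,0,0,1,0,1,0,1,0,1,1,0,0,0,2,0]
Step 3: insert m at [9, 12, 19, 26, 30] -> counters=[0,0,0,0,1,0,0,0,0,1,0,0,1,1,0,1,0,0,0,2,0,1,0,1,0,1,2,0,0,0,3,0]
Step 4: insert wi at [10, 12, 21, 28, 31] -> counters=[0,0,0,0,1,0,0,0,0,1,1,0,2,1,0,1,0,0,0,2,0,2,0,1,0,1,2,0,1,0,3,1]
Step 5: insert fo at [23, 24, 26, 27, 28] -> counters=[0,0,0,0,1,0,0,0,0,1,1,0,2,1,0,1,0,0,0,2,0,2,0,2,1,1,3,1,2,0,3,1]
Step 6: insert hs at [5, 7, 8, 20, 30] -> counters=[0,0,0,0,1,1,0,1,1,1,1,0,2,1,0,1,0,0,0,2,1,2,0,2,1,1,3,1,2,0,4,1]
Step 7: insert vx at [2, 7, 9, 13, 31] -> counters=[0,0,1,0,1,1,0,2,1,2,1,0,2,2,0,1,0,0,0,2,1,2,0,2,1,1,3,1,2,0,4,2]
Step 8: insert x at [5, 6, 8, 10, 15] -> counters=[0,0,1,0,1,2,1,2,2,2,2,0,2,2,0,2,0,0,0,2,1,2,0,2,1,1,3,1,2,0,4,2]
Step 9: insert k at [17, 24, 25, 28, 30] -> counters=[0,0,1,0,1,2,1,2,2,2,2,0,2,2,0,2,0,1,0,2,1,2,0,2,2,2,3,1,3,0,5,2]
Step 10: insert fl at [0, 15, 16, 21, 30] -> counters=[1,0,1,0,1,2,1,2,2,2,2,0,2,2,0,3,1,1,0,2,1,3,0,2,2,2,3,1,3,0,6,2]
Step 11: insert k at [17, 24, 25, 28, 30] -> counters=[1,0,1,0,1,2,1,2,2,2,2,0,2,2,0,3,1,2,0,2,1,3,0,2,3,3,3,1,4,0,7,2]
Step 12: insert hs at [5, 7, 8, 20, 30] -> counters=[1,0,1,0,1,3,1,3,3,2,2,0,2,2,0,3,1,2,0,2,2,3,0,2,3,3,3,1,4,0,8,2]
Step 13: insert m at [9, 12, 19, 26, 30] -> counters=[1,0,1,0,1,3,1,3,3,3,2,0,3,2,0,3,1,2,0,3,2,3,0,2,3,3,4,1,4,0,9,2]
Query fl: check counters[0]=1 counters[15]=3 counters[16]=1 counters[21]=3 counters[30]=9 -> maybe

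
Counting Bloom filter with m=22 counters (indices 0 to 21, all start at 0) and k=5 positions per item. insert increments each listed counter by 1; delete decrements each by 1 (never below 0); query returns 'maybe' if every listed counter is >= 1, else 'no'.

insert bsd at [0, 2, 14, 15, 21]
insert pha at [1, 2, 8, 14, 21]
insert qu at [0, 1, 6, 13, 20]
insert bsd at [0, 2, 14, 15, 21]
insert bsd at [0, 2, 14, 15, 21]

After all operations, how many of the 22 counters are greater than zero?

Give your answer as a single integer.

Answer: 10

Derivation:
Step 1: insert bsd at [0, 2, 14, 15, 21] -> counters=[1,0,1,0,0,0,0,0,0,0,0,0,0,0,1,1,0,0,0,0,0,1]
Step 2: insert pha at [1, 2, 8, 14, 21] -> counters=[1,1,2,0,0,0,0,0,1,0,0,0,0,0,2,1,0,0,0,0,0,2]
Step 3: insert qu at [0, 1, 6, 13, 20] -> counters=[2,2,2,0,0,0,1,0,1,0,0,0,0,1,2,1,0,0,0,0,1,2]
Step 4: insert bsd at [0, 2, 14, 15, 21] -> counters=[3,2,3,0,0,0,1,0,1,0,0,0,0,1,3,2,0,0,0,0,1,3]
Step 5: insert bsd at [0, 2, 14, 15, 21] -> counters=[4,2,4,0,0,0,1,0,1,0,0,0,0,1,4,3,0,0,0,0,1,4]
Final counters=[4,2,4,0,0,0,1,0,1,0,0,0,0,1,4,3,0,0,0,0,1,4] -> 10 nonzero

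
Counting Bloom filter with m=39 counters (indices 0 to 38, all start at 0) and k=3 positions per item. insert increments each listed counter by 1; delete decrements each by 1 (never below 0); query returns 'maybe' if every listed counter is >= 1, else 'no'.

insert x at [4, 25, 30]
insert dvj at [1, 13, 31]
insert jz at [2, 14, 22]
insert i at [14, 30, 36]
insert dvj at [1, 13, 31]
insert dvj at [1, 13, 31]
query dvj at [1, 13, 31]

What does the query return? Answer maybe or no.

Step 1: insert x at [4, 25, 30] -> counters=[0,0,0,0,1,0,0,0,0,0,0,0,0,0,0,0,0,0,0,0,0,0,0,0,0,1,0,0,0,0,1,0,0,0,0,0,0,0,0]
Step 2: insert dvj at [1, 13, 31] -> counters=[0,1,0,0,1,0,0,0,0,0,0,0,0,1,0,0,0,0,0,0,0,0,0,0,0,1,0,0,0,0,1,1,0,0,0,0,0,0,0]
Step 3: insert jz at [2, 14, 22] -> counters=[0,1,1,0,1,0,0,0,0,0,0,0,0,1,1,0,0,0,0,0,0,0,1,0,0,1,0,0,0,0,1,1,0,0,0,0,0,0,0]
Step 4: insert i at [14, 30, 36] -> counters=[0,1,1,0,1,0,0,0,0,0,0,0,0,1,2,0,0,0,0,0,0,0,1,0,0,1,0,0,0,0,2,1,0,0,0,0,1,0,0]
Step 5: insert dvj at [1, 13, 31] -> counters=[0,2,1,0,1,0,0,0,0,0,0,0,0,2,2,0,0,0,0,0,0,0,1,0,0,1,0,0,0,0,2,2,0,0,0,0,1,0,0]
Step 6: insert dvj at [1, 13, 31] -> counters=[0,3,1,0,1,0,0,0,0,0,0,0,0,3,2,0,0,0,0,0,0,0,1,0,0,1,0,0,0,0,2,3,0,0,0,0,1,0,0]
Query dvj: check counters[1]=3 counters[13]=3 counters[31]=3 -> maybe

Answer: maybe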